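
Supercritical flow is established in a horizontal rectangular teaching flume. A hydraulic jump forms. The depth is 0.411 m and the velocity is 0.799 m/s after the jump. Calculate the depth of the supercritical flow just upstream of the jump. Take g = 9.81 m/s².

Fr₂ = V₂/√(g·y₂) = 0.799/√(9.81×0.411) = 0.398.
The Bélanger relation is symmetric: y₁/y₂ = ½[√(1 + 8Fr₂²) − 1] = ½[√2.267 − 1] = 0.253.
y₁ = 0.253 × 0.411 = 0.104 m.

y₁ = 0.104 m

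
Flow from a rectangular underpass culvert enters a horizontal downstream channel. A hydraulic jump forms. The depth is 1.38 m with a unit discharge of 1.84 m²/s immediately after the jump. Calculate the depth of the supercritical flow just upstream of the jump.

y₁ = 0.298 m

V₂ = q/y₂ = 1.84/1.38 = 1.33 m/s; Fr₂ = V₂/√(g·y₂) = 0.362.
Since the conjugate-depth ratio holds either way, y₁/y₂ = ½[√(1 + 8Fr₂²) − 1] = ½[√2.051 − 1] = 0.216.
y₁ = 0.216 × 1.38 = 0.298 m.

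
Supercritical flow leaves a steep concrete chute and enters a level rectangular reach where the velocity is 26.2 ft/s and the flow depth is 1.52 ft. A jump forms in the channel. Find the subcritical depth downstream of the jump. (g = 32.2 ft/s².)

Fr₁ = V₁/√(g·y₁) = 26.2/√(32.2×1.52) = 3.74.
Sequent-depth ratio: y₂/y₁ = ½[√(1 + 8Fr₁²) − 1] = ½[√113.2 − 1] = 4.82.
y₂ = 4.82 × 1.52 = 7.33 ft.

y₂ = 7.33 ft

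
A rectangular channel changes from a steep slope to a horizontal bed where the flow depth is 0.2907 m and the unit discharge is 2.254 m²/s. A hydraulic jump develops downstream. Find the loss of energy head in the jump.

V₁ = q/y₁ = 2.254/0.2907 = 7.754 m/s. Fr₁ = V₁/√(g·y₁) = 7.754/√(9.81×0.2907) = 4.591.
From the momentum equation for a rectangular channel, y₂/y₁ = ½[√(1 + 8Fr₁²) − 1] = ½[√169.65 − 1] = 6.013.
y₂ = 6.013 × 0.2907 = 1.748 m.
V₂ = q/y₂ = 2.254/1.748 = 1.290 m/s. E₁ = y₁ + V₁²/2g = 3.355 m; E₂ = y₂ + V₂²/2g = 1.833 m. ΔE = E₁ − E₂ = 1.522 m.

ΔE = 1.522 m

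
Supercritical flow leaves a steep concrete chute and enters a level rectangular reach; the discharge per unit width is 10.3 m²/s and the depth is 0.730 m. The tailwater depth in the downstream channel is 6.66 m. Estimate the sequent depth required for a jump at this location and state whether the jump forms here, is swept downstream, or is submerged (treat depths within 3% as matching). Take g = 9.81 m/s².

y₂ = 5.09 m; the jump is submerged

V₁ = q/y₁ = 10.3/0.730 = 14.1 m/s. Fr₁ = V₁/√(g·y₁) = 14.1/√(9.81×0.730) = 5.27.
Conjugate-depth relation: y₂/y₁ = ½[√(1 + 8Fr₁²) − 1] = ½[√223.4 − 1] = 6.97.
y₂ = 6.97 × 0.730 = 5.09 m.
Tailwater y_tw = 6.66 m: y_tw > y₂, so the jump is submerged.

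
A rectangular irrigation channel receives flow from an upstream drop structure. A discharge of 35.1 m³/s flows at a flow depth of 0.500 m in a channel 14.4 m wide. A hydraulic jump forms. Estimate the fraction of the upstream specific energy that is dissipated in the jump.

q = Q/b = 35.1/14.4 = 2.44 m²/s; V₁ = q/y₁ = 4.88 m/s. Fr₁ = V₁/√(g·y₁) = 2.20.
Sequent-depth ratio: y₂/y₁ = ½[√(1 + 8Fr₁²) − 1] = ½[√39.76 − 1] = 2.65.
y₂ = 2.65 × 0.500 = 1.33 m.
E₁ = y₁ + V₁²/2g = 1.71 m. ΔE = (y₂ − y₁)³/(4y₁y₂) = 0.213 m. ΔE/E₁ = 0.213/1.71 = 0.124.

ΔE/E₁ = 0.124 (12.4%)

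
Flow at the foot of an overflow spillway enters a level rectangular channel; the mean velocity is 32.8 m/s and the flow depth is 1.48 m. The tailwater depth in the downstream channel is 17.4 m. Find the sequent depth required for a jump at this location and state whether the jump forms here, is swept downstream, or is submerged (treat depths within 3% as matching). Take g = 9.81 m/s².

Fr₁ = V₁/√(g·y₁) = 32.8/√(9.81×1.48) = 8.61.
Sequent-depth ratio: y₂/y₁ = ½[√(1 + 8Fr₁²) − 1] = ½[√593.8 − 1] = 11.7.
y₂ = 11.7 × 1.48 = 17.3 m.
Tailwater y_tw = 17.4 m: y_tw ≈ y₂, so the jump forms here.

y₂ = 17.3 m; the jump forms here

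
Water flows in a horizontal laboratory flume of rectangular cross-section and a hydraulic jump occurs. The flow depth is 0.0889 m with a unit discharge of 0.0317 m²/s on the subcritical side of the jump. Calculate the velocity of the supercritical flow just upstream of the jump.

V₁ = 1.51 m/s

V₂ = q/y₂ = 0.0317/0.0889 = 0.357 m/s; Fr₂ = V₂/√(g·y₂) = 0.382.
The Bélanger relation is symmetric: y₁/y₂ = ½[√(1 + 8Fr₂²) − 1] = ½[√2.166 − 1] = 0.236.
y₁ = 0.236 × 0.0889 = 0.0210 m.
V₁ = q/y₁ = 0.0317/0.0210 = 1.51 m/s.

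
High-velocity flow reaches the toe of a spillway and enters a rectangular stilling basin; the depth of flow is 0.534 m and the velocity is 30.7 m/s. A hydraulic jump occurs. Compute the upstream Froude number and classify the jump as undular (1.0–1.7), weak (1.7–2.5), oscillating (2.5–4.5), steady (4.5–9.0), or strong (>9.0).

Fr₁ = 13.4; strong jump

Fr₁ = V₁/√(g·y₁) = 30.7/√(9.81×0.534) = 13.4.
Fr₁ = 13.4 lies in the strong range.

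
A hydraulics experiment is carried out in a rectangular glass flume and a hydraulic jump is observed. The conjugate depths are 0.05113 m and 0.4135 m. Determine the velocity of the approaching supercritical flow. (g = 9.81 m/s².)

V₁ = 4.293 m/s

For a rectangular channel the momentum equation gives q² = ½·g·y₁·y₂·(y₁ + y₂) = ½×9.81×0.05113×0.4135×0.4646 = 0.04818.
q = √0.04818 = 0.2195 m²/s.
V₁ = q/y₁ = 0.2195/0.05113 = 4.293 m/s.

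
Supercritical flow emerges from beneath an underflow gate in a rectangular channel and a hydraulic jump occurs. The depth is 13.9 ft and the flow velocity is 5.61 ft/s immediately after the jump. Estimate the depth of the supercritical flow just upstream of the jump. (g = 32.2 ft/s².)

y₁ = 1.74 ft

Fr₂ = V₂/√(g·y₂) = 5.61/√(32.2×13.9) = 0.265.
Since the conjugate-depth ratio holds either way, y₁/y₂ = ½[√(1 + 8Fr₂²) − 1] = ½[√1.563 − 1] = 0.125.
y₁ = 0.125 × 13.9 = 1.74 ft.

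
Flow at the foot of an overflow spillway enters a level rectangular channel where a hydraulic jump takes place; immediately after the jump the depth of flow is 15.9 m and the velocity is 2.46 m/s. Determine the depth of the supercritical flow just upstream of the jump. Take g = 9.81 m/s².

y₁ = 1.15 m

Fr₂ = V₂/√(g·y₂) = 2.46/√(9.81×15.9) = 0.197.
Since the conjugate-depth ratio holds either way, y₁/y₂ = ½[√(1 + 8Fr₂²) − 1] = ½[√1.310 − 1] = 0.0724.
y₁ = 0.0724 × 15.9 = 1.15 m.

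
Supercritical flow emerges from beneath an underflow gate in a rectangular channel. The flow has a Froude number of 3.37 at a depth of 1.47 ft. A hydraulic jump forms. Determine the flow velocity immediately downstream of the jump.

V₂ = 5.40 ft/s

Fr₁ = 3.37 (given).
By Bélanger, y₂/y₁ = ½[√(1 + 8Fr₁²) − 1] = ½[√91.86 − 1] = 4.29.
y₂ = 4.29 × 1.47 = 6.31 ft.
V₁ = Fr₁·√(g·y₁) = 3.37×√(32.2×1.47) = 23.2 ft/s; q = V₁·y₁ = 34.1 ft²/s.
V₂ = q/y₂ = 34.1/6.31 = 5.40 ft/s.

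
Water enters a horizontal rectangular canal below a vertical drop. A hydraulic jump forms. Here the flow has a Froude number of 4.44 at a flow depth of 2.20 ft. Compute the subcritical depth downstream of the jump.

y₂ = 12.8 ft

Fr₁ = 4.44 (given).
Conjugate-depth relation: y₂/y₁ = ½[√(1 + 8Fr₁²) − 1] = ½[√158.7 − 1] = 5.80.
y₂ = 5.80 × 2.20 = 12.8 ft.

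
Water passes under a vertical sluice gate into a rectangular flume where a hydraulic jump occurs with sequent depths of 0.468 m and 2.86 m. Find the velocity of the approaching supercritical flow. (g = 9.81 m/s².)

V₁ = 9.99 m/s

For a rectangular channel the momentum equation gives q² = ½·g·y₁·y₂·(y₁ + y₂) = ½×9.81×0.468×2.86×3.33 = 21.8.
q = √21.8 = 4.67 m²/s.
V₁ = q/y₁ = 4.67/0.468 = 9.99 m/s.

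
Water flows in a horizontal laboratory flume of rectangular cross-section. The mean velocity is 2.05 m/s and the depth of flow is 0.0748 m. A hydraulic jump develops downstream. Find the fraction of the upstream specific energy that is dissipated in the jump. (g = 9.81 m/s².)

Fr₁ = V₁/√(g·y₁) = 2.05/√(9.81×0.0748) = 2.39.
By Bélanger, y₂/y₁ = ½[√(1 + 8Fr₁²) − 1] = ½[√46.82 − 1] = 2.92.
y₂ = 2.92 × 0.0748 = 0.219 m.
E₁ = y₁ + V₁²/2g = 0.289 m. ΔE = (y₂ − y₁)³/(4y₁y₂) = 0.0454 m. ΔE/E₁ = 0.0454/0.289 = 0.157.

ΔE/E₁ = 0.157 (15.7%)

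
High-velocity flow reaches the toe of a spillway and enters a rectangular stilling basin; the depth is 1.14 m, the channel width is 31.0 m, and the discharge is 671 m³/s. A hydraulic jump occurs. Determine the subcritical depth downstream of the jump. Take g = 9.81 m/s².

y₂ = 8.60 m

q = Q/b = 671/31.0 = 21.6 m²/s; V₁ = q/y₁ = 19.0 m/s. Fr₁ = V₁/√(g·y₁) = 5.68.
Bélanger equation: y₂/y₁ = ½[√(1 + 8Fr₁²) − 1] = ½[√258.9 − 1] = 7.54.
y₂ = 7.54 × 1.14 = 8.60 m.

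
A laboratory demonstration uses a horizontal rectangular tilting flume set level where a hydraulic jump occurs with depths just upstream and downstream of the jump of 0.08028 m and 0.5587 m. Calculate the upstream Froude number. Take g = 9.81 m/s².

For a rectangular channel the momentum equation gives q² = ½·g·y₁·y₂·(y₁ + y₂) = ½×9.81×0.08028×0.5587×0.6390 = 0.1406.
q = √0.1406 = 0.3749 m²/s.
V₁ = q/y₁ = 4.670 m/s; Fr₁ = V₁/√(g·y₁) = 5.263.

Fr₁ = 5.263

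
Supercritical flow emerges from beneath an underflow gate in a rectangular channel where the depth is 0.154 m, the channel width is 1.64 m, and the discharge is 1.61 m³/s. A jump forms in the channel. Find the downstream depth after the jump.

y₂ = 1.06 m

q = Q/b = 1.61/1.64 = 0.982 m²/s; V₁ = q/y₁ = 6.37 m/s. Fr₁ = V₁/√(g·y₁) = 5.19.
From the momentum equation for a rectangular channel, y₂/y₁ = ½[√(1 + 8Fr₁²) − 1] = ½[√216.2 − 1] = 6.85.
y₂ = 6.85 × 0.154 = 1.06 m.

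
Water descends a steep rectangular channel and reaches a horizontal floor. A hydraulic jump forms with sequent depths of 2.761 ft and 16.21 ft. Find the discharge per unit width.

q = 116.9 ft²/s

For a rectangular channel the momentum equation gives q² = ½·g·y₁·y₂·(y₁ + y₂) = ½×32.2×2.761×16.21×18.97 = 13670.
q = √13670 = 116.9 ft²/s.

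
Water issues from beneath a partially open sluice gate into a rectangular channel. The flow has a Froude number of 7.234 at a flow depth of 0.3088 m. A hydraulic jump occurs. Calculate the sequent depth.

y₂ = 3.009 m

Fr₁ = 7.234 (given).
Sequent-depth ratio: y₂/y₁ = ½[√(1 + 8Fr₁²) − 1] = ½[√419.65 − 1] = 9.743.
y₂ = 9.743 × 0.3088 = 3.009 m.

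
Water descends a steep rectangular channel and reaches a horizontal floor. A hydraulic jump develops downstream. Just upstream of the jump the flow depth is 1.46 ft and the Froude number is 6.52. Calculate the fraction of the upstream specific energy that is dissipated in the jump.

Fr₁ = 6.52 (given).
Sequent-depth ratio: y₂/y₁ = ½[√(1 + 8Fr₁²) − 1] = ½[√341.1 − 1] = 8.73.
y₂ = 8.73 × 1.46 = 12.8 ft.
E₁ = y₁(1 + Fr₁²/2) = 1.46×(1 + 6.52²/2) = 32.5 ft. ΔE = (y₂ − y₁)³/(4y₁y₂) = 19.3 ft. ΔE/E₁ = 19.3/32.5 = 0.595.

ΔE/E₁ = 0.595 (59.5%)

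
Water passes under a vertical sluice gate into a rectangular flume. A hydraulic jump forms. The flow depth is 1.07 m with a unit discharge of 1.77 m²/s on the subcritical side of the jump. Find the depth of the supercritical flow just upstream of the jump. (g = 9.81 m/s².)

y₁ = 0.405 m

V₂ = q/y₂ = 1.77/1.07 = 1.65 m/s; Fr₂ = V₂/√(g·y₂) = 0.511.
From the momentum equation (using Fr₂), y₁/y₂ = ½[√(1 + 8Fr₂²) − 1] = ½[√3.086 − 1] = 0.378.
y₁ = 0.378 × 1.07 = 0.405 m.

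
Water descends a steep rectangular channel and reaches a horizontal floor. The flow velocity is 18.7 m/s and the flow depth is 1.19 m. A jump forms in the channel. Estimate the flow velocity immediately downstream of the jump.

Fr₁ = V₁/√(g·y₁) = 18.7/√(9.81×1.19) = 5.47.
Bélanger equation: y₂/y₁ = ½[√(1 + 8Fr₁²) − 1] = ½[√240.6 − 1] = 7.26.
y₂ = 7.26 × 1.19 = 8.63 m.
q = V₁·y₁ = 18.7 × 1.19 = 22.3 m²/s.
V₂ = q/y₂ = 22.3/8.63 = 2.58 m/s.

V₂ = 2.58 m/s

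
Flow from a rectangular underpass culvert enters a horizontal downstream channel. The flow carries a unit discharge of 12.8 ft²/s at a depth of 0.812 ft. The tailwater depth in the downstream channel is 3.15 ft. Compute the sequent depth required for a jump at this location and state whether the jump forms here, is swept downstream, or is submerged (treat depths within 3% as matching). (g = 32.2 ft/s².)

V₁ = q/y₁ = 12.8/0.812 = 15.8 ft/s. Fr₁ = V₁/√(g·y₁) = 15.8/√(32.2×0.812) = 3.08.
By Bélanger, y₂/y₁ = ½[√(1 + 8Fr₁²) − 1] = ½[√77.03 − 1] = 3.89.
y₂ = 3.89 × 0.812 = 3.16 ft.
Tailwater y_tw = 3.15 ft: y_tw ≈ y₂, so the jump forms here.

y₂ = 3.16 ft; the jump forms here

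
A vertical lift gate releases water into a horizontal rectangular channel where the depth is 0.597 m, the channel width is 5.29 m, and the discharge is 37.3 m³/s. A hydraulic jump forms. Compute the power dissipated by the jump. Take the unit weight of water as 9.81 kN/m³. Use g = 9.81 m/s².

P = 1354 kW

q = Q/b = 37.3/5.29 = 7.05 m²/s; V₁ = q/y₁ = 11.8 m/s. Fr₁ = V₁/√(g·y₁) = 4.88.
Bélanger equation: y₂/y₁ = ½[√(1 + 8Fr₁²) − 1] = ½[√191.5 − 1] = 6.42.
y₂ = 6.42 × 0.597 = 3.83 m.
Head loss: ΔE = (y₂ − y₁)³/(4y₁y₂) = (3.83 − 0.597)³/(4×0.597×3.83) = 33.9/9.15 = 3.70 m.
P = γ·Q·ΔE = 9.81 × 37.3 × 3.70 = 1354 kW.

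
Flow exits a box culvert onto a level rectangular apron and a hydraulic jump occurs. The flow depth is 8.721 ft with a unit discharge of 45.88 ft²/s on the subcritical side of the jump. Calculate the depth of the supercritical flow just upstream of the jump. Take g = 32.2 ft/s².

V₂ = q/y₂ = 45.88/8.721 = 5.261 ft/s; Fr₂ = V₂/√(g·y₂) = 0.3139.
The Bélanger relation is symmetric: y₁/y₂ = ½[√(1 + 8Fr₂²) − 1] = ½[√1.7885 − 1] = 0.1687.
y₁ = 0.1687 × 8.721 = 1.471 ft.

y₁ = 1.471 ft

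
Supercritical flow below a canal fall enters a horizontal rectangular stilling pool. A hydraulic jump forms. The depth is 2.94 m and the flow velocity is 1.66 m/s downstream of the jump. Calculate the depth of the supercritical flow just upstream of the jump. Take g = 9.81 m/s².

y₁ = 0.483 m

Fr₂ = V₂/√(g·y₂) = 1.66/√(9.81×2.94) = 0.309.
The Bélanger relation is symmetric: y₁/y₂ = ½[√(1 + 8Fr₂²) − 1] = ½[√1.764 − 1] = 0.164.
y₁ = 0.164 × 2.94 = 0.483 m.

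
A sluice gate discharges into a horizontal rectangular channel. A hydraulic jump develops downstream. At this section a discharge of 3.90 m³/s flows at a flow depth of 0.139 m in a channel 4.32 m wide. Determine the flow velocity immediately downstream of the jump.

q = Q/b = 3.90/4.32 = 0.903 m²/s; V₁ = q/y₁ = 6.49 m/s. Fr₁ = V₁/√(g·y₁) = 5.56.
Bélanger equation: y₂/y₁ = ½[√(1 + 8Fr₁²) − 1] = ½[√248.5 − 1] = 7.38.
y₂ = 7.38 × 0.139 = 1.03 m.
V₂ = q/y₂ = 0.903/1.03 = 0.880 m/s.

V₂ = 0.880 m/s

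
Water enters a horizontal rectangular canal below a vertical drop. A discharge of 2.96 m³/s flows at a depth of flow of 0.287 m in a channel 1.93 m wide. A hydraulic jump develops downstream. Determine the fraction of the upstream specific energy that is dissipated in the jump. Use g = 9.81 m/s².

ΔE/E₁ = 0.285 (28.5%)

q = Q/b = 2.96/1.93 = 1.53 m²/s; V₁ = q/y₁ = 5.34 m/s. Fr₁ = V₁/√(g·y₁) = 3.18.
From the momentum equation for a rectangular channel, y₂/y₁ = ½[√(1 + 8Fr₁²) − 1] = ½[√82.14 − 1] = 4.03.
y₂ = 4.03 × 0.287 = 1.16 m.
E₁ = y₁ + V₁²/2g = 1.74 m. ΔE = (y₂ − y₁)³/(4y₁y₂) = 0.496 m. ΔE/E₁ = 0.496/1.74 = 0.285.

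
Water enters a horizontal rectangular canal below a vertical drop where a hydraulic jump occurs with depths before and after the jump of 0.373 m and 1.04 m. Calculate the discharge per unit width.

q = 1.64 m²/s

For a rectangular channel the momentum equation gives q² = ½·g·y₁·y₂·(y₁ + y₂) = ½×9.81×0.373×1.04×1.41 = 2.69.
q = √2.69 = 1.64 m²/s.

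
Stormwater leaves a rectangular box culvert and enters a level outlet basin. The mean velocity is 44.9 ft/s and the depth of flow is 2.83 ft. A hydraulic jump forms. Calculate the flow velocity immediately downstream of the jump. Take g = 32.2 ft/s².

V₂ = 7.28 ft/s

Fr₁ = V₁/√(g·y₁) = 44.9/√(32.2×2.83) = 4.70.
Sequent-depth ratio: y₂/y₁ = ½[√(1 + 8Fr₁²) − 1] = ½[√178.0 − 1] = 6.17.
y₂ = 6.17 × 2.83 = 17.5 ft.
q = V₁·y₁ = 44.9 × 2.83 = 127 ft²/s.
V₂ = q/y₂ = 127/17.5 = 7.28 ft/s.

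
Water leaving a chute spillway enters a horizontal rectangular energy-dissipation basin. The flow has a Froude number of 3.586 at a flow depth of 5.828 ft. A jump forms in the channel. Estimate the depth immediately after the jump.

y₂ = 26.79 ft

Fr₁ = 3.586 (given).
Bélanger equation: y₂/y₁ = ½[√(1 + 8Fr₁²) − 1] = ½[√103.88 − 1] = 4.596.
y₂ = 4.596 × 5.828 = 26.79 ft.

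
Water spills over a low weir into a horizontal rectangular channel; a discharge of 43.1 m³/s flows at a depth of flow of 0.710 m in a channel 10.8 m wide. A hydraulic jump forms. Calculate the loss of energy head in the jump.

ΔE = 0.260 m

q = Q/b = 43.1/10.8 = 3.99 m²/s; V₁ = q/y₁ = 5.62 m/s. Fr₁ = V₁/√(g·y₁) = 2.13.
From the momentum equation for a rectangular channel, y₂/y₁ = ½[√(1 + 8Fr₁²) − 1] = ½[√37.29 − 1] = 2.55.
y₂ = 2.55 × 0.710 = 1.81 m.
V₂ = q/y₂ = 3.99/1.81 = 2.20 m/s. E₁ = y₁ + V₁²/2g = 2.32 m; E₂ = y₂ + V₂²/2g = 2.06 m. ΔE = E₁ − E₂ = 0.260 m.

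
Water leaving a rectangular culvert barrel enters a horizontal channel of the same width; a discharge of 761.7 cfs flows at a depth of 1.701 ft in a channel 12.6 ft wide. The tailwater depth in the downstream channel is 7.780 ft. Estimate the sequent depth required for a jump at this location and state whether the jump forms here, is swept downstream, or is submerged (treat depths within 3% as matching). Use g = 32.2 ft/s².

y₂ = 10.73 ft; the jump is swept downstream

q = Q/b = 761.7/12.6 = 60.45 ft²/s; V₁ = q/y₁ = 35.54 ft/s. Fr₁ = V₁/√(g·y₁) = 4.802.
From the momentum equation for a rectangular channel, y₂/y₁ = ½[√(1 + 8Fr₁²) − 1] = ½[√185.48 − 1] = 6.310.
y₂ = 6.310 × 1.701 = 10.73 ft.
Tailwater y_tw = 7.780 ft: y_tw < y₂, so the jump is swept downstream.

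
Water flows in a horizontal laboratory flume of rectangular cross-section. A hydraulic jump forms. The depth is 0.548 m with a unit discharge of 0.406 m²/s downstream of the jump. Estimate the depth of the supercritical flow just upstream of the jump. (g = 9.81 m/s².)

y₁ = 0.0953 m

V₂ = q/y₂ = 0.406/0.548 = 0.741 m/s; Fr₂ = V₂/√(g·y₂) = 0.320.
From the momentum equation (using Fr₂), y₁/y₂ = ½[√(1 + 8Fr₂²) − 1] = ½[√1.817 − 1] = 0.174.
y₁ = 0.174 × 0.548 = 0.0953 m.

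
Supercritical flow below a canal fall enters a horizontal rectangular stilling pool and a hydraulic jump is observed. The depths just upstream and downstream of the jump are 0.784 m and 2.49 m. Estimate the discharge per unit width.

For a rectangular channel the momentum equation gives q² = ½·g·y₁·y₂·(y₁ + y₂) = ½×9.81×0.784×2.49×3.27 = 31.3.
q = √31.3 = 5.60 m²/s.

q = 5.60 m²/s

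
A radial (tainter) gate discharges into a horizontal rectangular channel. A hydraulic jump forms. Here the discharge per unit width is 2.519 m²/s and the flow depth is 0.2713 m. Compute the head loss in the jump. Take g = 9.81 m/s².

V₁ = q/y₁ = 2.519/0.2713 = 9.285 m/s. Fr₁ = V₁/√(g·y₁) = 9.285/√(9.81×0.2713) = 5.691.
From the momentum equation for a rectangular channel, y₂/y₁ = ½[√(1 + 8Fr₁²) − 1] = ½[√260.14 − 1] = 7.564.
y₂ = 7.564 × 0.2713 = 2.052 m.
Head loss: ΔE = (y₂ − y₁)³/(4y₁y₂) = (2.052 − 0.2713)³/(4×0.2713×2.052) = 5.648/2.227 = 2.536 m.

ΔE = 2.536 m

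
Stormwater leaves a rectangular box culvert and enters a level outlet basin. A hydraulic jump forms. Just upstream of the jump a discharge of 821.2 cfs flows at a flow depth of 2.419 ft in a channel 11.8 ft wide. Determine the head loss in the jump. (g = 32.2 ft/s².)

q = Q/b = 821.2/11.8 = 69.59 ft²/s; V₁ = q/y₁ = 28.77 ft/s. Fr₁ = V₁/√(g·y₁) = 3.260.
From the momentum equation for a rectangular channel, y₂/y₁ = ½[√(1 + 8Fr₁²) − 1] = ½[√86.008 − 1] = 4.137.
y₂ = 4.137 × 2.419 = 10.01 ft.
Head loss: ΔE = (y₂ − y₁)³/(4y₁y₂) = (10.01 − 2.419)³/(4×2.419×10.01) = 437.0/96.83 = 4.513 ft.

ΔE = 4.513 ft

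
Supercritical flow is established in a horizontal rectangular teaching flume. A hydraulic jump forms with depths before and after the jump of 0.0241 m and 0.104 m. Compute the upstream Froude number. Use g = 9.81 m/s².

Fr₁ = 3.39

For a rectangular channel the momentum equation gives q² = ½·g·y₁·y₂·(y₁ + y₂) = ½×9.81×0.0241×0.104×0.128 = 0.00157.
q = √0.00157 = 0.0397 m²/s.
V₁ = q/y₁ = 1.65 m/s; Fr₁ = V₁/√(g·y₁) = 3.39.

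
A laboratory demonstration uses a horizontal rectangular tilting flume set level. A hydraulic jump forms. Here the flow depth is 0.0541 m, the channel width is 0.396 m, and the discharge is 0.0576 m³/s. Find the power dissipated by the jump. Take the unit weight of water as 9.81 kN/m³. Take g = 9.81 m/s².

q = Q/b = 0.0576/0.396 = 0.145 m²/s; V₁ = q/y₁ = 2.69 m/s. Fr₁ = V₁/√(g·y₁) = 3.69.
Bélanger equation: y₂/y₁ = ½[√(1 + 8Fr₁²) − 1] = ½[√110.0 − 1] = 4.74.
y₂ = 4.74 × 0.0541 = 0.257 m.
V₂ = q/y₂ = 0.145/0.257 = 0.567 m/s. E₁ = y₁ + V₁²/2g = 0.423 m; E₂ = y₂ + V₂²/2g = 0.273 m. ΔE = E₁ − E₂ = 0.150 m.
P = γ·Q·ΔE = 9.81 × 0.0576 × 0.150 = 0.0845 kW.

P = 0.0845 kW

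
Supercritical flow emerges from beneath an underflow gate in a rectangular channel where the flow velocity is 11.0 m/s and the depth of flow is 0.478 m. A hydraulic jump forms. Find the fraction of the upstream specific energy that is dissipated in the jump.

ΔE/E₁ = 0.497 (49.7%)

Fr₁ = V₁/√(g·y₁) = 11.0/√(9.81×0.478) = 5.08.
Sequent-depth ratio: y₂/y₁ = ½[√(1 + 8Fr₁²) − 1] = ½[√207.4 − 1] = 6.70.
y₂ = 6.70 × 0.478 = 3.20 m.
E₁ = y₁ + V₁²/2g = 6.65 m. ΔE = (y₂ − y₁)³/(4y₁y₂) = 3.30 m. ΔE/E₁ = 3.30/6.65 = 0.497.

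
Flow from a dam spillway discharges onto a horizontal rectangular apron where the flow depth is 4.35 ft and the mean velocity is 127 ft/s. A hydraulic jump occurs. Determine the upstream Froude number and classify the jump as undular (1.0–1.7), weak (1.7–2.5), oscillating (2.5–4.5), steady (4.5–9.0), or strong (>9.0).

Fr₁ = 10.7; strong jump

Fr₁ = V₁/√(g·y₁) = 127/√(32.2×4.35) = 10.7.
Fr₁ = 10.7 lies in the strong range.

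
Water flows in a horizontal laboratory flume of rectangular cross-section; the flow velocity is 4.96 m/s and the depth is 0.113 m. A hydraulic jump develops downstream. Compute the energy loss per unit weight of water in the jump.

Fr₁ = V₁/√(g·y₁) = 4.96/√(9.81×0.113) = 4.71.
Conjugate-depth relation: y₂/y₁ = ½[√(1 + 8Fr₁²) − 1] = ½[√178.5 − 1] = 6.18.
y₂ = 6.18 × 0.113 = 0.698 m.
q = V₁·y₁ = 4.96 × 0.113 = 0.560 m²/s. V₂ = q/y₂ = 0.560/0.698 = 0.802 m/s. E₁ = y₁ + V₁²/2g = 1.37 m; E₂ = y₂ + V₂²/2g = 0.731 m. ΔE = E₁ − E₂ = 0.636 m.

ΔE = 0.636 m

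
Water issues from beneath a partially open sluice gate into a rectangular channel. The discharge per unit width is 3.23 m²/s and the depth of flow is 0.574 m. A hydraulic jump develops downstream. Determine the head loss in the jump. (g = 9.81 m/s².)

ΔE = 0.336 m

V₁ = q/y₁ = 3.23/0.574 = 5.63 m/s. Fr₁ = V₁/√(g·y₁) = 5.63/√(9.81×0.574) = 2.37.
Conjugate-depth relation: y₂/y₁ = ½[√(1 + 8Fr₁²) − 1] = ½[√45.99 − 1] = 2.89.
y₂ = 2.89 × 0.574 = 1.66 m.
Head loss: ΔE = (y₂ − y₁)³/(4y₁y₂) = (1.66 − 0.574)³/(4×0.574×1.66) = 1.28/3.81 = 0.336 m.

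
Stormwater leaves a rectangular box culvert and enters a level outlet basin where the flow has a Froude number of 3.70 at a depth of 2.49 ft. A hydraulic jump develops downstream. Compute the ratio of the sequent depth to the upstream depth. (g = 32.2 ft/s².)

y₂/y₁ = 4.76

Fr₁ = 3.70 (given).
By Bélanger, y₂/y₁ = ½[√(1 + 8Fr₁²) − 1] = ½[√110.5 − 1] = 4.76.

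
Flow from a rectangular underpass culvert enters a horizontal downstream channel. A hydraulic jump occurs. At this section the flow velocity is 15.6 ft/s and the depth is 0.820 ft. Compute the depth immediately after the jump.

Fr₁ = V₁/√(g·y₁) = 15.6/√(32.2×0.820) = 3.04.
Sequent-depth ratio: y₂/y₁ = ½[√(1 + 8Fr₁²) − 1] = ½[√74.73 − 1] = 3.82.
y₂ = 3.82 × 0.820 = 3.13 ft.

y₂ = 3.13 ft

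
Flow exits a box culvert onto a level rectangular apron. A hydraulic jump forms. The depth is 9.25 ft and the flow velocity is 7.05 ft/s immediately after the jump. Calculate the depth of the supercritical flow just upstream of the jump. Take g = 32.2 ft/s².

y₁ = 2.44 ft

Fr₂ = V₂/√(g·y₂) = 7.05/√(32.2×9.25) = 0.408.
From the momentum equation (using Fr₂), y₁/y₂ = ½[√(1 + 8Fr₂²) − 1] = ½[√2.335 − 1] = 0.264.
y₁ = 0.264 × 9.25 = 2.44 ft.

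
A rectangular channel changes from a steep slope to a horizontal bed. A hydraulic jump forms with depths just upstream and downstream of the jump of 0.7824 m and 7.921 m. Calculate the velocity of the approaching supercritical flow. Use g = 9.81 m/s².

For a rectangular channel the momentum equation gives q² = ½·g·y₁·y₂·(y₁ + y₂) = ½×9.81×0.7824×7.921×8.703 = 264.6.
q = √264.6 = 16.27 m²/s.
V₁ = q/y₁ = 16.27/0.7824 = 20.79 m/s.

V₁ = 20.79 m/s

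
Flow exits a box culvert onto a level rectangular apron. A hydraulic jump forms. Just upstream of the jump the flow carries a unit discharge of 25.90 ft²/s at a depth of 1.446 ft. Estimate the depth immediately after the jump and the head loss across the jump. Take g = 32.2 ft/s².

V₁ = q/y₁ = 25.90/1.446 = 17.91 ft/s. Fr₁ = V₁/√(g·y₁) = 17.91/√(32.2×1.446) = 2.625.
By Bélanger, y₂/y₁ = ½[√(1 + 8Fr₁²) − 1] = ½[√56.122 − 1] = 3.246.
y₂ = 3.246 × 1.446 = 4.693 ft.
V₂ = q/y₂ = 25.90/4.693 = 5.518 ft/s. E₁ = y₁ + V₁²/2g = 6.428 ft; E₂ = y₂ + V₂²/2g = 5.166 ft. ΔE = E₁ − E₂ = 1.261 ft.

y₂ = 4.693 ft; ΔE = 1.261 ft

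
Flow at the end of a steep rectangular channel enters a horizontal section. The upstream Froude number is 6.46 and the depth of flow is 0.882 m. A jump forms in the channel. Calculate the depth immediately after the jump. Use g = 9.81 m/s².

y₂ = 7.63 m

Fr₁ = 6.46 (given).
Sequent-depth ratio: y₂/y₁ = ½[√(1 + 8Fr₁²) − 1] = ½[√334.9 − 1] = 8.65.
y₂ = 8.65 × 0.882 = 7.63 m.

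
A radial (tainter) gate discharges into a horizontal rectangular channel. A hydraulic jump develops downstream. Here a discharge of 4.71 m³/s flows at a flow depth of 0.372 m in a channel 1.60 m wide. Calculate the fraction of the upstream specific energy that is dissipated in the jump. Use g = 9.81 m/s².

q = Q/b = 4.71/1.60 = 2.94 m²/s; V₁ = q/y₁ = 7.91 m/s. Fr₁ = V₁/√(g·y₁) = 4.14.
Bélanger equation: y₂/y₁ = ½[√(1 + 8Fr₁²) − 1] = ½[√138.3 − 1] = 5.38.
y₂ = 5.38 × 0.372 = 2.00 m.
E₁ = y₁ + V₁²/2g = 3.56 m. ΔE = (y₂ − y₁)³/(4y₁y₂) = 1.45 m. ΔE/E₁ = 1.45/3.56 = 0.407.

ΔE/E₁ = 0.407 (40.7%)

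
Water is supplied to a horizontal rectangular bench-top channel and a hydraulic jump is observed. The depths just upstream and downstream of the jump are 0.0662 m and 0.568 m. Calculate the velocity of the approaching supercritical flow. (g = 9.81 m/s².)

For a rectangular channel the momentum equation gives q² = ½·g·y₁·y₂·(y₁ + y₂) = ½×9.81×0.0662×0.568×0.634 = 0.117.
q = √0.117 = 0.342 m²/s.
V₁ = q/y₁ = 0.342/0.0662 = 5.17 m/s.

V₁ = 5.17 m/s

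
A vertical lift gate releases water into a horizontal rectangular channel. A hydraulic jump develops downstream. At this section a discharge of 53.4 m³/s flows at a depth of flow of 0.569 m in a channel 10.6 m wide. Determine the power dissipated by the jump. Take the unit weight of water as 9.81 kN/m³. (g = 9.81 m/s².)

P = 863 kW

q = Q/b = 53.4/10.6 = 5.04 m²/s; V₁ = q/y₁ = 8.85 m/s. Fr₁ = V₁/√(g·y₁) = 3.75.
Bélanger equation: y₂/y₁ = ½[√(1 + 8Fr₁²) − 1] = ½[√113.3 − 1] = 4.82.
y₂ = 4.82 × 0.569 = 2.74 m.
V₂ = q/y₂ = 5.04/2.74 = 1.84 m/s. E₁ = y₁ + V₁²/2g = 4.56 m; E₂ = y₂ + V₂²/2g = 2.92 m. ΔE = E₁ − E₂ = 1.65 m.
P = γ·Q·ΔE = 9.81 × 53.4 × 1.65 = 863 kW.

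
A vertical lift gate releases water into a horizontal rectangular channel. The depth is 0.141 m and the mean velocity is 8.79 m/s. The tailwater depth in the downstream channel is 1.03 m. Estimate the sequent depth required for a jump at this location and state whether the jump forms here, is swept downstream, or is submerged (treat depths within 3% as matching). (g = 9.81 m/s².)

y₂ = 1.42 m; the jump is swept downstream

Fr₁ = V₁/√(g·y₁) = 8.79/√(9.81×0.141) = 7.47.
By Bélanger, y₂/y₁ = ½[√(1 + 8Fr₁²) − 1] = ½[√447.9 − 1] = 10.1.
y₂ = 10.1 × 0.141 = 1.42 m.
Tailwater y_tw = 1.03 m: y_tw < y₂, so the jump is swept downstream.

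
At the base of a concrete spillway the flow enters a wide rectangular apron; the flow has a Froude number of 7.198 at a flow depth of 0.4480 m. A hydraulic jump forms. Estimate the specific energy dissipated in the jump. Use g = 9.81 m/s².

ΔE = 7.588 m

Fr₁ = 7.198 (given).
Sequent-depth ratio: y₂/y₁ = ½[√(1 + 8Fr₁²) − 1] = ½[√415.49 − 1] = 9.692.
y₂ = 9.692 × 0.4480 = 4.342 m.
Head loss: ΔE = (y₂ − y₁)³/(4y₁y₂) = (4.342 − 0.4480)³/(4×0.4480×4.342) = 59.04/7.781 = 7.588 m.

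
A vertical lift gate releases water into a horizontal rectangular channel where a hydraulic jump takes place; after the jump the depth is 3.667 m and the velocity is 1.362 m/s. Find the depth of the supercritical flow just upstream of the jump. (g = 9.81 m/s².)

y₁ = 0.3456 m

Fr₂ = V₂/√(g·y₂) = 1.362/√(9.81×3.667) = 0.2271.
From the momentum equation (using Fr₂), y₁/y₂ = ½[√(1 + 8Fr₂²) − 1] = ½[√1.4125 − 1] = 0.09425.
y₁ = 0.09425 × 3.667 = 0.3456 m.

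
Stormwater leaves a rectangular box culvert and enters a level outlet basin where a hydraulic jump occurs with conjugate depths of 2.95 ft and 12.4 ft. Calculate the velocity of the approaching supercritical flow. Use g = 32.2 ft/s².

V₁ = 32.2 ft/s

For a rectangular channel the momentum equation gives q² = ½·g·y₁·y₂·(y₁ + y₂) = ½×32.2×2.95×12.4×15.4 = 9040.
q = √9040 = 95.1 ft²/s.
V₁ = q/y₁ = 95.1/2.95 = 32.2 ft/s.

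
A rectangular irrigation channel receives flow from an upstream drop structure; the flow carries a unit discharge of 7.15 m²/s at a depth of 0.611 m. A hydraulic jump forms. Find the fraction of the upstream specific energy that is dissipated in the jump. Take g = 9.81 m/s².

V₁ = q/y₁ = 7.15/0.611 = 11.7 m/s. Fr₁ = V₁/√(g·y₁) = 11.7/√(9.81×0.611) = 4.78.
By Bélanger, y₂/y₁ = ½[√(1 + 8Fr₁²) − 1] = ½[√183.8 − 1] = 6.28.
y₂ = 6.28 × 0.611 = 3.84 m.
E₁ = y₁ + V₁²/2g = 7.59 m. ΔE = (y₂ − y₁)³/(4y₁y₂) = 3.58 m. ΔE/E₁ = 3.58/7.59 = 0.471.

ΔE/E₁ = 0.471 (47.1%)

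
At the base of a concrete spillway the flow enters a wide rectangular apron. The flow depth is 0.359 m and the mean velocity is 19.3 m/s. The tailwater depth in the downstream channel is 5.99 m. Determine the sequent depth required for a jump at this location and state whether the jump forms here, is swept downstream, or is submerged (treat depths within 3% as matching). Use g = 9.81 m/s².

Fr₁ = V₁/√(g·y₁) = 19.3/√(9.81×0.359) = 10.3.
Conjugate-depth relation: y₂/y₁ = ½[√(1 + 8Fr₁²) − 1] = ½[√847.1 − 1] = 14.1.
y₂ = 14.1 × 0.359 = 5.04 m.
Tailwater y_tw = 5.99 m: y_tw > y₂, so the jump is submerged.

y₂ = 5.04 m; the jump is submerged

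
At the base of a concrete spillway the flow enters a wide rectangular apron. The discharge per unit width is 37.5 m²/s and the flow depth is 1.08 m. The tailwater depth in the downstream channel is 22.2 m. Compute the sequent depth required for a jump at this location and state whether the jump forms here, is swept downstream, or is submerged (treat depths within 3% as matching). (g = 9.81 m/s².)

V₁ = q/y₁ = 37.5/1.08 = 34.7 m/s. Fr₁ = V₁/√(g·y₁) = 34.7/√(9.81×1.08) = 10.7.
Sequent-depth ratio: y₂/y₁ = ½[√(1 + 8Fr₁²) − 1] = ½[√911.4 − 1] = 14.6.
y₂ = 14.6 × 1.08 = 15.8 m.
Tailwater y_tw = 22.2 m: y_tw > y₂, so the jump is submerged.

y₂ = 15.8 m; the jump is submerged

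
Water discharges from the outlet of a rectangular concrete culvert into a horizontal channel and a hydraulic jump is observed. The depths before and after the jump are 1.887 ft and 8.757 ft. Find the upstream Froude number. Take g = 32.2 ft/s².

For a rectangular channel the momentum equation gives q² = ½·g·y₁·y₂·(y₁ + y₂) = ½×32.2×1.887×8.757×10.64 = 2832.
q = √2832 = 53.21 ft²/s.
V₁ = q/y₁ = 28.20 ft/s; Fr₁ = V₁/√(g·y₁) = 3.618.

Fr₁ = 3.618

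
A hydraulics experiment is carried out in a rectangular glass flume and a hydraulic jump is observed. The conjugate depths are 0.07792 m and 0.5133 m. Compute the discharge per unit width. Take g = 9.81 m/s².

For a rectangular channel the momentum equation gives q² = ½·g·y₁·y₂·(y₁ + y₂) = ½×9.81×0.07792×0.5133×0.5912 = 0.1160.
q = √0.1160 = 0.3406 m²/s.

q = 0.3406 m²/s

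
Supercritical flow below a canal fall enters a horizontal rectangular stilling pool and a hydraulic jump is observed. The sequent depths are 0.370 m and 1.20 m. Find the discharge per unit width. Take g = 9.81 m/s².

q = 1.85 m²/s

For a rectangular channel the momentum equation gives q² = ½·g·y₁·y₂·(y₁ + y₂) = ½×9.81×0.370×1.20×1.57 = 3.42.
q = √3.42 = 1.85 m²/s.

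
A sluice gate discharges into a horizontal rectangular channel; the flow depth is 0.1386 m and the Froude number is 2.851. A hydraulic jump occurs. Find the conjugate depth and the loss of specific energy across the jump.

Fr₁ = 2.851 (given).
Sequent-depth ratio: y₂/y₁ = ½[√(1 + 8Fr₁²) − 1] = ½[√66.026 − 1] = 3.563.
y₂ = 3.563 × 0.1386 = 0.4938 m.
V₁ = Fr₁·√(g·y₁) = 2.851×√(9.81×0.1386) = 3.324 m/s; q = V₁·y₁ = 0.4608 m²/s. V₂ = q/y₂ = 0.4608/0.4938 = 0.9331 m/s. E₁ = y₁ + V₁²/2g = 0.7019 m; E₂ = y₂ + V₂²/2g = 0.5382 m. ΔE = E₁ − E₂ = 0.1637 m.

y₂ = 0.4938 m; ΔE = 0.1637 m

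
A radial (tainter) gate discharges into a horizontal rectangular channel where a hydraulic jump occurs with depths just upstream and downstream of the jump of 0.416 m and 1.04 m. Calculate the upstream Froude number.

For a rectangular channel the momentum equation gives q² = ½·g·y₁·y₂·(y₁ + y₂) = ½×9.81×0.416×1.04×1.46 = 3.09.
q = √3.09 = 1.76 m²/s.
V₁ = q/y₁ = 4.23 m/s; Fr₁ = V₁/√(g·y₁) = 2.09.

Fr₁ = 2.09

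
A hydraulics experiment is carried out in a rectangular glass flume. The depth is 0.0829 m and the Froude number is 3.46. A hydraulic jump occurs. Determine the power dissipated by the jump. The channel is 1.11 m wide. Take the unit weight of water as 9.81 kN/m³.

Fr₁ = 3.46 (given).
From the momentum equation for a rectangular channel, y₂/y₁ = ½[√(1 + 8Fr₁²) − 1] = ½[√96.77 − 1] = 4.42.
y₂ = 4.42 × 0.0829 = 0.366 m.
V₁ = Fr₁·√(g·y₁) = 3.46×√(9.81×0.0829) = 3.12 m/s; q = V₁·y₁ = 0.259 m²/s. V₂ = q/y₂ = 0.259/0.366 = 0.706 m/s. E₁ = y₁ + V₁²/2g = 0.579 m; E₂ = y₂ + V₂²/2g = 0.392 m. ΔE = E₁ − E₂ = 0.187 m.
Q = q·b = 0.259 × 1.11 = 0.287 m³/s. P = γ·Q·ΔE = 9.81 × 0.287 × 0.187 = 0.528 kW.

P = 0.528 kW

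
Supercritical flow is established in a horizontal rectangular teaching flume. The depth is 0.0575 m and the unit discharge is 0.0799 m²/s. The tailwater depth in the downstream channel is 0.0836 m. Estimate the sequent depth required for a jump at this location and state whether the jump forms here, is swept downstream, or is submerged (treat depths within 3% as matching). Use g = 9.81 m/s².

y₂ = 0.124 m; the jump is swept downstream

V₁ = q/y₁ = 0.0799/0.0575 = 1.39 m/s. Fr₁ = V₁/√(g·y₁) = 1.39/√(9.81×0.0575) = 1.85.
Conjugate-depth relation: y₂/y₁ = ½[√(1 + 8Fr₁²) − 1] = ½[√28.38 − 1] = 2.16.
y₂ = 2.16 × 0.0575 = 0.124 m.
Tailwater y_tw = 0.0836 m: y_tw < y₂, so the jump is swept downstream.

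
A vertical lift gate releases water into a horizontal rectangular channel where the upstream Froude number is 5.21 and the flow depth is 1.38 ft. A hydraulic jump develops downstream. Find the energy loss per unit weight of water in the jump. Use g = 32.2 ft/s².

Fr₁ = 5.21 (given).
By Bélanger, y₂/y₁ = ½[√(1 + 8Fr₁²) − 1] = ½[√218.2 − 1] = 6.88.
y₂ = 6.88 × 1.38 = 9.50 ft.
V₁ = Fr₁·√(g·y₁) = 5.21×√(32.2×1.38) = 34.7 ft/s; q = V₁·y₁ = 47.9 ft²/s. V₂ = q/y₂ = 47.9/9.50 = 5.04 ft/s. E₁ = y₁ + V₁²/2g = 20.1 ft; E₂ = y₂ + V₂²/2g = 9.90 ft. ΔE = E₁ − E₂ = 10.2 ft.

ΔE = 10.2 ft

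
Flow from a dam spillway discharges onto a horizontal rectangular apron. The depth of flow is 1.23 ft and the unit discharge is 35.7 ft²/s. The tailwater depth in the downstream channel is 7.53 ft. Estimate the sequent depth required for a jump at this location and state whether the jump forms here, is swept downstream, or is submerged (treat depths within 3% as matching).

y₂ = 7.43 ft; the jump forms here

V₁ = q/y₁ = 35.7/1.23 = 29.0 ft/s. Fr₁ = V₁/√(g·y₁) = 29.0/√(32.2×1.23) = 4.61.
By Bélanger, y₂/y₁ = ½[√(1 + 8Fr₁²) − 1] = ½[√171.2 − 1] = 6.04.
y₂ = 6.04 × 1.23 = 7.43 ft.
Tailwater y_tw = 7.53 ft: y_tw ≈ y₂, so the jump forms here.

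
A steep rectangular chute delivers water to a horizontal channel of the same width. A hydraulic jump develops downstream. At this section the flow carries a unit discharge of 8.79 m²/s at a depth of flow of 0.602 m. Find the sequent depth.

V₁ = q/y₁ = 8.79/0.602 = 14.6 m/s. Fr₁ = V₁/√(g·y₁) = 14.6/√(9.81×0.602) = 6.01.
Conjugate-depth relation: y₂/y₁ = ½[√(1 + 8Fr₁²) − 1] = ½[√289.8 − 1] = 8.01.
y₂ = 8.01 × 0.602 = 4.82 m.

y₂ = 4.82 m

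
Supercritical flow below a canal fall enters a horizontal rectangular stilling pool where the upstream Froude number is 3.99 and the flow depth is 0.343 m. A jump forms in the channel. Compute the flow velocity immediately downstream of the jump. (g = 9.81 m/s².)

V₂ = 1.42 m/s

Fr₁ = 3.99 (given).
From the momentum equation for a rectangular channel, y₂/y₁ = ½[√(1 + 8Fr₁²) − 1] = ½[√128.4 − 1] = 5.16.
y₂ = 5.16 × 0.343 = 1.77 m.
V₁ = Fr₁·√(g·y₁) = 3.99×√(9.81×0.343) = 7.32 m/s; q = V₁·y₁ = 2.51 m²/s.
V₂ = q/y₂ = 2.51/1.77 = 1.42 m/s.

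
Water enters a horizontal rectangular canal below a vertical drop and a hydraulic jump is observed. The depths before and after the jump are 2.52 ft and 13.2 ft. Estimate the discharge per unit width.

q = 91.8 ft²/s

For a rectangular channel the momentum equation gives q² = ½·g·y₁·y₂·(y₁ + y₂) = ½×32.2×2.52×13.2×15.7 = 8419.
q = √8419 = 91.8 ft²/s.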